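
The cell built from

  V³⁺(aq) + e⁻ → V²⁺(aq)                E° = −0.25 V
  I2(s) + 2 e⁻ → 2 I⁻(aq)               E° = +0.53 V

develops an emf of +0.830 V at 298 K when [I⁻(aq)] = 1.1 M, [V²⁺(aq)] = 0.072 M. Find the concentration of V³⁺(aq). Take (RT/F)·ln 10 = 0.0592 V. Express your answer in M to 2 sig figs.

0.0094 M

The I₂/I⁻ couple has the larger reduction potential, so it is the cathode: E°cell = +0.53 − (−0.25) = +0.78 V and n = 2.
Rearranging E = E° − (0.0592/n)·log Q gives log Q = 2(+0.78 − (+0.830))/0.0592 = −1.689.
The balanced reaction is I2(s) + 2 V²⁺(aq) → 2 I⁻(aq) + 2 V³⁺(aq), so Q = ([I⁻(aq)]^2·[V³⁺(aq)]^2) / [V²⁺(aq)]^2.
Solving for the unknown gives log [V³⁺(aq)] = −2.029, so [V³⁺(aq)] ≈ 0.0094 M.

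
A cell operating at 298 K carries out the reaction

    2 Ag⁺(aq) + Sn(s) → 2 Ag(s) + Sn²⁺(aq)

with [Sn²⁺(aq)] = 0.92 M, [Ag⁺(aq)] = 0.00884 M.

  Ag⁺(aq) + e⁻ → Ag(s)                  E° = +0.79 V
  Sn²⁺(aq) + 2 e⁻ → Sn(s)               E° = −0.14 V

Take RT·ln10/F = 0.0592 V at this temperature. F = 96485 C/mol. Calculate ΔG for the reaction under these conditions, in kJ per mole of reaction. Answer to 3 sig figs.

−156 kJ/mol

The standard cell potential is +0.79 − (−0.14) = +0.93 V, with n = 2 electrons in the balanced equation.
Here Q = [Sn²⁺(aq)] / [Ag⁺(aq)]^2 = 1.18×10^4 (log Q = 4.071), giving E = +0.93 − (0.0592/2)·(4.071) = +0.8095 V.
Then ΔG = −nFE = −2 × 96485 × +0.8095 J/mol = −156 kJ/mol.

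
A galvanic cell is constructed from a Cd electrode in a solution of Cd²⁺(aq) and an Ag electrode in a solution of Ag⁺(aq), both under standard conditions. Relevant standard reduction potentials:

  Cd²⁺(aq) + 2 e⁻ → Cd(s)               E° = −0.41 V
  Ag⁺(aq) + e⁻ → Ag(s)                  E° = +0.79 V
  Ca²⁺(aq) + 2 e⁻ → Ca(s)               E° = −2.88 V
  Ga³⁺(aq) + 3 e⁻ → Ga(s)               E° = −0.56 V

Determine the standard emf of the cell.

The Ag⁺/Ag couple has the higher E°, so Ag ion is reduced (cathode) and Cd is oxidized (anode).
E°cell = E°(cathode) − E°(anode) = +0.79 − (−0.41) = +1.20 V.

+1.20 V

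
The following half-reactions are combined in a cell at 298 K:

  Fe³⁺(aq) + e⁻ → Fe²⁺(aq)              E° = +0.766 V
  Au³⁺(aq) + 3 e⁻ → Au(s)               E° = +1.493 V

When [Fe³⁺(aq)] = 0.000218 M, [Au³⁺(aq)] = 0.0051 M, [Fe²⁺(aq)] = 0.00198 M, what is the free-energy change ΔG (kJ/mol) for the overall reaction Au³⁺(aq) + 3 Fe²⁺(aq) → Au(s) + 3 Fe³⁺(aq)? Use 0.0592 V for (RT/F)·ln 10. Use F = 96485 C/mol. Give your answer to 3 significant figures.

E°cell = +1.493 − (+0.766) = +0.727 V; the balanced reaction transfers n = 3 electrons.
The reaction quotient is [Fe³⁺(aq)]^3 / ([Au³⁺(aq)]·[Fe²⁺(aq)]^3) = 0.262; by Nernst, E = +0.727 − (0.0592/3)(−0.582) = +0.7385 V.
Then ΔG = −nFE = −3 × 96485 × +0.7385 J/mol = −214 kJ/mol.

−214 kJ/mol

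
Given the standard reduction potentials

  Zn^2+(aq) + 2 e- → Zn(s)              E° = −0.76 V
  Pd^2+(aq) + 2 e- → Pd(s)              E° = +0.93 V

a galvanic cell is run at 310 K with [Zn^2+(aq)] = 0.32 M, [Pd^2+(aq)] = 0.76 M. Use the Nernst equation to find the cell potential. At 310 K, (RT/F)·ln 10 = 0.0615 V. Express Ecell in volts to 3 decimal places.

+1.702 V

The Pd²⁺/Pd couple has the more positive E°, so it is the cathode; Zn²⁺/Zn is the anode.
E°cell = E°cat − E°an = +0.93 − (−0.76) = +1.69 V; n = 2.
The balanced reaction is Pd^2+(aq) + Zn(s) → Pd(s) + Zn^2+(aq), so Q = [Zn^2+(aq)] / [Pd^2+(aq)] = 0.421 and log Q = −0.376.
By the Nernst equation, E = +1.69 − (0.0615/2)·(−0.376) = +1.702 V.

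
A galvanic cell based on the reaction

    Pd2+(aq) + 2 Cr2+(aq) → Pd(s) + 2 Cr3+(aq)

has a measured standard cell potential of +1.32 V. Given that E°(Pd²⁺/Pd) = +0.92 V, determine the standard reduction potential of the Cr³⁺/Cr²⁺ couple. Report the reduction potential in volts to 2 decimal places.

−0.40 V

In the reaction as written the Pd²⁺/Pd couple is reduced (cathode) and Cr³⁺/Cr²⁺ is oxidized (anode), so E°cell = E°(Pd²⁺/Pd) − E°(Cr³⁺/Cr²⁺).
E°(Cr³⁺/Cr²⁺) = E°(cathode) − E°cell = +0.92 − (+1.32) = −0.40 V.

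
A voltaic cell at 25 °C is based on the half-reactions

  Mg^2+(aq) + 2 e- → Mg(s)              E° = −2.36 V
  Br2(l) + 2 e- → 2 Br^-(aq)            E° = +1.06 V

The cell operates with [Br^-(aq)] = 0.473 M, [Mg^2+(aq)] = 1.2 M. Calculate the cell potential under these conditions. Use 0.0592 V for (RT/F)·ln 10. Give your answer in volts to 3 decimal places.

+3.437 V

Br₂/Br⁻ is reduced (cathode, E° = +1.06 V) and Mg²⁺/Mg is oxidized (anode).
E°cell = E°cat − E°an = +1.06 − (−2.36) = +3.42 V; n = 2.
The balanced reaction is Br2(l) + Mg(s) → 2 Br^-(aq) + Mg^2+(aq), so Q = [Br^-(aq)]^2·[Mg^2+(aq)] = 0.268 and log Q = −0.571.
By the Nernst equation, E = +3.42 − (0.0592/2)·(−0.571) = +3.437 V.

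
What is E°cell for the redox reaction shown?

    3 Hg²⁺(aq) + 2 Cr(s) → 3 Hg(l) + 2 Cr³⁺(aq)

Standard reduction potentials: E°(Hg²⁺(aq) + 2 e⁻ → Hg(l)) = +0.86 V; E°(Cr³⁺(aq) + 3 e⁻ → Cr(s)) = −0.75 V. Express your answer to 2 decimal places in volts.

+1.61 V

Hg²⁺(aq) gains electrons, so the Hg²⁺/Hg couple is the cathode; the Cr³⁺/Cr couple is the anode.
E°cell = E°(cathode) − E°(anode) = +0.86 − (−0.75) = +1.61 V.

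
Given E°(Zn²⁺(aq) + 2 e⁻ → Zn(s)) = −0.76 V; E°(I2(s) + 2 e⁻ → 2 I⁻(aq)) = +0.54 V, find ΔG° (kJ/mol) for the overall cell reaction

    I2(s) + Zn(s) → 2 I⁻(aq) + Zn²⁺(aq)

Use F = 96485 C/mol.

−251 kJ/mol

In the reaction as written I2(s) is reduced, so the I₂/I⁻ couple is the cathode and Zn²⁺/Zn is the anode.
E°cell = +0.54 − (−0.76) = +1.30 V; balancing electrons gives n = 2.
ΔG° = −nFE°cell = −(2)(96485)(+1.30) J/mol = −251 kJ/mol.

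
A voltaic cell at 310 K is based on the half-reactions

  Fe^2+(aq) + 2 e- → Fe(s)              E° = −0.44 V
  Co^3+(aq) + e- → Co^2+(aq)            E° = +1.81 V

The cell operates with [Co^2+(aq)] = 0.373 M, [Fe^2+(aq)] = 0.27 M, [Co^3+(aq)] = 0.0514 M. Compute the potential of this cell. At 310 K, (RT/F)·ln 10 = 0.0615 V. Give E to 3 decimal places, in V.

+2.215 V

Since E°(Co³⁺/Co²⁺) > E°(Fe²⁺/Fe), Co³⁺/Co²⁺ serves as the cathode.
E°cell = E°cat − E°an = +1.81 − (−0.44) = +2.25 V; n = 2.
Balancing gives 2 Co^3+(aq) + Fe(s) → 2 Co^2+(aq) + Fe^2+(aq); hence Q = ([Co^2+(aq)]^2·[Fe^2+(aq)]) / [Co^3+(aq)]^2 = 14.2 (log Q = 1.153).
By the Nernst equation, E = +2.25 − (0.0615/2)·(1.153) = +2.215 V.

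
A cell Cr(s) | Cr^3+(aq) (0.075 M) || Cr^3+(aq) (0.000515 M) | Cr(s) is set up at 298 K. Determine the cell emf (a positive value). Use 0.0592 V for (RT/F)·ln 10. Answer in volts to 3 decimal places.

0.043 V

For a concentration cell E°cell = 0, since both electrodes use the same couple.
The compartment with the higher Cr^3+(aq) concentration (0.075 M) acts as the cathode; ions are reduced there and produced at the dilute (0.000515 M) anode.
With n = 3, Ecell = −(0.0592/3)·log([dilute]/[conc]) = −(0.0592/3)·log(0.000515/0.075) = +0.043 V.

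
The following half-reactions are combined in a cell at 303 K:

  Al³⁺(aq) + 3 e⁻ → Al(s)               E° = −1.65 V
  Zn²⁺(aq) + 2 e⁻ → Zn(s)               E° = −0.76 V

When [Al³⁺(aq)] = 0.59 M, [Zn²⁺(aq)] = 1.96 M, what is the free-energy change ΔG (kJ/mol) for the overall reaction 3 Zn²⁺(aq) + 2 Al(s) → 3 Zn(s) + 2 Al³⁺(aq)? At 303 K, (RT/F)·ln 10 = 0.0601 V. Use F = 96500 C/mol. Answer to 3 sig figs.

The standard cell potential is −0.76 − (−1.65) = +0.89 V, with n = 6 electrons in the balanced equation.
Here Q = [Al³⁺(aq)]^2 / [Zn²⁺(aq)]^3 = 0.0462 (log Q = −1.335), giving E = +0.89 − (0.0601/6)·(−1.335) = +0.9034 V.
ΔG = −nFE = −(6)(96500)(+0.9034) J/mol = −523 kJ/mol.

−523 kJ/mol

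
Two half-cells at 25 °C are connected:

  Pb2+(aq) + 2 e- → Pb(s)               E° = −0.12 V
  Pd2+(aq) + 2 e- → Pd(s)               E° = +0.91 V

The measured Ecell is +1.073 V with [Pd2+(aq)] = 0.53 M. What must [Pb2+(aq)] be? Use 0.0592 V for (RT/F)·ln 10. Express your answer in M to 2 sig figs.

0.019 M

Pd²⁺/Pd is the cathode (higher E°); E°cell = +0.91 − (−0.12) = +1.03 V with n = 2.
Rearranging E = E° − (0.0592/n)·log Q gives log Q = 2(+1.03 − (+1.073))/0.0592 = −1.453.
For Pd2+(aq) + Pb(s) → Pd(s) + Pb2+(aq), the reaction quotient is Q = [Pb2+(aq)] / [Pd2+(aq)].
Substituting the known concentrations and solving, log [Pb2+(aq)] = −1.729 and [Pb2+(aq)] = 0.019 M.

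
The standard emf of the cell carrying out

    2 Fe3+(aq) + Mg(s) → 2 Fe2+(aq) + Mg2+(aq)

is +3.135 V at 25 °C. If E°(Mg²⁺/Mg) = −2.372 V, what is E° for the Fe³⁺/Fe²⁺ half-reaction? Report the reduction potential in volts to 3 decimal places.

+0.763 V

In the reaction as written the Fe³⁺/Fe²⁺ couple is reduced (cathode) and Mg²⁺/Mg is oxidized (anode), so E°cell = E°(Fe³⁺/Fe²⁺) − E°(Mg²⁺/Mg).
E°(Fe³⁺/Fe²⁺) = E°cell + E°(anode) = +3.135 + (−2.372) = +0.763 V.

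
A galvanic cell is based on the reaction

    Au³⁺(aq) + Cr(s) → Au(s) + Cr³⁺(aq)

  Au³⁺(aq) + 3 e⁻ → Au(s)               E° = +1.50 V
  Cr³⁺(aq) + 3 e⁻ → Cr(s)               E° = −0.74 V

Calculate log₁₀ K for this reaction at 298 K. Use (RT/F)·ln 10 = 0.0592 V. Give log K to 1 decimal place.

log K = 113.5

The Au³⁺/Au couple is reduced (cathode); E°cell = +1.50 − (−0.74) = +2.24 V with n = 3.
At equilibrium E = 0, so log K = nE°cell / 0.0592 = (3)(+2.24) / 0.0592 = 113.5.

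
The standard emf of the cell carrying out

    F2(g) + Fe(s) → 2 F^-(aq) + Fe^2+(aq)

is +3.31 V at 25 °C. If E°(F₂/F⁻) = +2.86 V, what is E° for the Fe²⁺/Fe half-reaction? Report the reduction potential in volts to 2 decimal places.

−0.45 V

In the reaction as written the F₂/F⁻ couple is reduced (cathode) and Fe²⁺/Fe is oxidized (anode), so E°cell = E°(F₂/F⁻) − E°(Fe²⁺/Fe).
E°(Fe²⁺/Fe) = E°(cathode) − E°cell = +2.86 − (+3.31) = −0.45 V.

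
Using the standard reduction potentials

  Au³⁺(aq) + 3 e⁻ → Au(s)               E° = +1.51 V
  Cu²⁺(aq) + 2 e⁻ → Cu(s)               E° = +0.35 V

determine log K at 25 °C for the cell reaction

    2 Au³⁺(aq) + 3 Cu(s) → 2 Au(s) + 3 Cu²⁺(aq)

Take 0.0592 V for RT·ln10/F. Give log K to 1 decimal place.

log K = 117.6

The Au³⁺/Au couple is reduced (cathode); E°cell = +1.51 − (+0.35) = +1.16 V with n = 6.
At equilibrium E = 0, so log K = nE°cell / 0.0592 = (6)(+1.16) / 0.0592 = 117.6.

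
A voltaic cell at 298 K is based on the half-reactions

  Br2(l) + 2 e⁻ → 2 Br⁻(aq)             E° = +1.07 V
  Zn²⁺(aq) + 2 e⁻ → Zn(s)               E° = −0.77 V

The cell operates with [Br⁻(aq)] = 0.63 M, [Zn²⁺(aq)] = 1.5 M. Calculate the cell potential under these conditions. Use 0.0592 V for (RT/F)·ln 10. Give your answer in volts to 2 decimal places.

Since E°(Br₂/Br⁻) > E°(Zn²⁺/Zn), Br₂/Br⁻ serves as the cathode.
E°cell = +1.07 − (−0.77) = +1.84 V, with n = 2 electrons transferred.
For the overall reaction Br2(l) + Zn(s) → 2 Br⁻(aq) + Zn²⁺(aq), Q = [Br⁻(aq)]^2·[Zn²⁺(aq)] = 0.595, giving log Q = −0.225.
By the Nernst equation, E = +1.84 − (0.0592/2)·(−0.225) = +1.85 V.

+1.85 V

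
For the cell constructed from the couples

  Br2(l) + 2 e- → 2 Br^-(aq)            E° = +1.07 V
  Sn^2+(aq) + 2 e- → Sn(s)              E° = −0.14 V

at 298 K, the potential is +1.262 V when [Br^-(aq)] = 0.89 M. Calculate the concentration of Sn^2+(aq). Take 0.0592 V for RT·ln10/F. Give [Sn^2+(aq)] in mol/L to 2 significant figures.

With Br₂/Br⁻ at the cathode and Sn²⁺/Sn at the anode, E°cell = +1.07 − (−0.14) = +1.21 V (n = 2).
Rearranging E = E° − (0.0592/n)·log Q gives log Q = 2(+1.21 − (+1.262))/0.0592 = −1.757.
The balanced reaction is Br2(l) + Sn(s) → 2 Br^-(aq) + Sn^2+(aq), so Q = [Br^-(aq)]^2·[Sn^2+(aq)].
Isolating [Sn^2+(aq)] in Q = 10^{−1.757} yields log [Sn^2+(aq)] = −1.656, i.e. 0.022 M.

0.022 M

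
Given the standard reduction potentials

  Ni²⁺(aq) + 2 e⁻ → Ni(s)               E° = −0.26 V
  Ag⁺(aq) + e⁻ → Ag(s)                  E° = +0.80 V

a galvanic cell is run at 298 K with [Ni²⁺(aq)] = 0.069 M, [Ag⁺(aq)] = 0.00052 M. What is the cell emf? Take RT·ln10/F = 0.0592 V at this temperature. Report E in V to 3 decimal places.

+0.900 V

Since E°(Ag⁺/Ag) > E°(Ni²⁺/Ni), Ag⁺/Ag serves as the cathode.
E°cell = E°cat − E°an = +0.80 − (−0.26) = +1.06 V; n = 2.
Balancing gives 2 Ag⁺(aq) + Ni(s) → 2 Ag(s) + Ni²⁺(aq); hence Q = [Ni²⁺(aq)] / [Ag⁺(aq)]^2 = 2.55×10^5 (log Q = 5.407).
E = E° − (0.0592/n)·log Q = +1.06 − (0.0592/2)(5.407) = +0.900 V.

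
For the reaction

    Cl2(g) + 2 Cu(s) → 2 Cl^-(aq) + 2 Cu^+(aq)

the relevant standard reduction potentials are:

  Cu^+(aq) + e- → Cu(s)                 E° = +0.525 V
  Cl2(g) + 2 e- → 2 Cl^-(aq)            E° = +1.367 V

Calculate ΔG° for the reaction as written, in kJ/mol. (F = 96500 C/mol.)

−163 kJ/mol

In the reaction as written Cl2(g) is reduced, so the Cl₂/Cl⁻ couple is the cathode and Cu⁺/Cu is the anode.
E°cell = +1.367 − (+0.525) = +0.842 V; balancing electrons gives n = 2.
ΔG° = −nFE°cell = −(2)(96500)(+0.842) J/mol = −163 kJ/mol.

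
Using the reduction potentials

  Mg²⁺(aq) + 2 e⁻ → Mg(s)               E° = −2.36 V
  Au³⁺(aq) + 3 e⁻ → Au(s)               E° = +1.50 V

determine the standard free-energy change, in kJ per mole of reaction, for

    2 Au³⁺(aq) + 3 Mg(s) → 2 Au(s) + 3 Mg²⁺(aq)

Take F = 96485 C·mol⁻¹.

In the reaction as written Au³⁺(aq) is reduced, so the Au³⁺/Au couple is the cathode and Mg²⁺/Mg is the anode.
E°cell = +1.50 − (−2.36) = +3.86 V; balancing electrons gives n = 6.
ΔG° = −nFE°cell = −(6)(96485)(+3.86) J/mol = −2235 kJ/mol.

−2235 kJ/mol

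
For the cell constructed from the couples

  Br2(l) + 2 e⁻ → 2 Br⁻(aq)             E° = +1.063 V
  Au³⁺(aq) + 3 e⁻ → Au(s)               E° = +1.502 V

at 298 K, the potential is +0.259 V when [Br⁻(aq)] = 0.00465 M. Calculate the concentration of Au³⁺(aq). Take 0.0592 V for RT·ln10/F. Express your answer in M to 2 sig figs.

The Au³⁺/Au couple has the larger reduction potential, so it is the cathode: E°cell = +1.502 − (+1.063) = +0.439 V and n = 6.
From the Nernst equation, log Q = n(E° − E)/0.0592 = 6·(+0.439 − (+0.259))/0.0592 = 18.243.
Balancing electrons gives 2 Au³⁺(aq) + 6 Br⁻(aq) → 2 Au(s) + 3 Br2(l); thus Q = 1 / ([Au³⁺(aq)]^2·[Br⁻(aq)]^6).
Solving for the unknown gives log [Au³⁺(aq)] = −2.124, so [Au³⁺(aq)] ≈ 0.0075 M.

0.0075 M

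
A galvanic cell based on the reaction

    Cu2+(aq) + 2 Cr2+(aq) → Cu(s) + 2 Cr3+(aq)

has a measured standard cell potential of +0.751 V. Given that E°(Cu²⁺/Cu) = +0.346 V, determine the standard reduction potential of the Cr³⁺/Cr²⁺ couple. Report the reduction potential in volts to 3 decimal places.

−0.405 V

In the reaction as written the Cu²⁺/Cu couple is reduced (cathode) and Cr³⁺/Cr²⁺ is oxidized (anode), so E°cell = E°(Cu²⁺/Cu) − E°(Cr³⁺/Cr²⁺).
E°(Cr³⁺/Cr²⁺) = E°(cathode) − E°cell = +0.346 − (+0.751) = −0.405 V.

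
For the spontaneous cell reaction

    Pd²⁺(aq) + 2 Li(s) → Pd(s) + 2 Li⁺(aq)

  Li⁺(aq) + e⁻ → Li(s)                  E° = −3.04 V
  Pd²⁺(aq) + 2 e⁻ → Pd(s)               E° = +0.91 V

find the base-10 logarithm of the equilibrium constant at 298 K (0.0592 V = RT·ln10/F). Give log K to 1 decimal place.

log K = 133.4

The Pd²⁺/Pd couple is reduced (cathode); E°cell = +0.91 − (−3.04) = +3.95 V with n = 2.
At equilibrium E = 0, so log K = nE°cell / 0.0592 = (2)(+3.95) / 0.0592 = 133.4.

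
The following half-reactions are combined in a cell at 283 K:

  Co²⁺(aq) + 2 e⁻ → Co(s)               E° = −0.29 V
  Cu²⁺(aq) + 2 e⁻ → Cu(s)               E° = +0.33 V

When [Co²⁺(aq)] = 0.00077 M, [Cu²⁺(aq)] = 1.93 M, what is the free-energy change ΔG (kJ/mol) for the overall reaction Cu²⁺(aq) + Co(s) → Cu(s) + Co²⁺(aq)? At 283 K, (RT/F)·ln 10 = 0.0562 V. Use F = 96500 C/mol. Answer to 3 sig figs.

−138 kJ/mol

E°cell = +0.33 − (−0.29) = +0.62 V; the balanced reaction transfers n = 2 electrons.
Here Q = [Co²⁺(aq)] / [Cu²⁺(aq)] = 0.000399 (log Q = −3.399), giving E = +0.62 − (0.0562/2)·(−3.399) = +0.7155 V.
Finally ΔG = −nFE = −(2)(96500 C/mol)(+0.7155 V) = −138 kJ/mol.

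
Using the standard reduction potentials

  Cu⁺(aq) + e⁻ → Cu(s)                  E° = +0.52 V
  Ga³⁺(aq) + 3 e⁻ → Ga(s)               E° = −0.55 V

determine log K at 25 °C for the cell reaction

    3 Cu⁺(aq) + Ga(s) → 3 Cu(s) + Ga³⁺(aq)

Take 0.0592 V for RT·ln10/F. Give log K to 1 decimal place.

log K = 54.2

The Cu⁺/Cu couple is reduced (cathode); E°cell = +0.52 − (−0.55) = +1.07 V with n = 3.
At equilibrium E = 0, so log K = nE°cell / 0.0592 = (3)(+1.07) / 0.0592 = 54.2.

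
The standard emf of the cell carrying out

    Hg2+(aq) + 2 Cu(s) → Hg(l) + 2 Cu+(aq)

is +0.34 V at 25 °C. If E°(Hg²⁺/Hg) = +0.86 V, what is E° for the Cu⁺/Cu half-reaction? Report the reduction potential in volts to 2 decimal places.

+0.52 V

In the reaction as written the Hg²⁺/Hg couple is reduced (cathode) and Cu⁺/Cu is oxidized (anode), so E°cell = E°(Hg²⁺/Hg) − E°(Cu⁺/Cu).
E°(Cu⁺/Cu) = E°(cathode) − E°cell = +0.86 − (+0.34) = +0.52 V.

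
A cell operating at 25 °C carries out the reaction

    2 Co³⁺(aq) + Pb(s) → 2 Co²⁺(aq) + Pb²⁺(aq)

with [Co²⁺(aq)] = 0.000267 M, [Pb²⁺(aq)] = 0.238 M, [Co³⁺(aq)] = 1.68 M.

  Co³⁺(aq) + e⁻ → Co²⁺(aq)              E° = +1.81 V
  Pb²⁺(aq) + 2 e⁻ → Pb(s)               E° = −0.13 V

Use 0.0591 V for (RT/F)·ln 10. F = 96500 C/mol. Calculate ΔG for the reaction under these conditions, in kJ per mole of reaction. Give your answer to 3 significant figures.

E°cell = +1.81 − (−0.13) = +1.94 V; the balanced reaction transfers n = 2 electrons.
The reaction quotient is ([Co²⁺(aq)]^2·[Pb²⁺(aq)]) / [Co³⁺(aq)]^2 = 6.01×10^−9; by Nernst, E = +1.94 − (0.0591/2)(−8.221) = +2.1829 V.
ΔG = −nFE = −(2)(96500)(+2.1829) J/mol = −421 kJ/mol.

−421 kJ/mol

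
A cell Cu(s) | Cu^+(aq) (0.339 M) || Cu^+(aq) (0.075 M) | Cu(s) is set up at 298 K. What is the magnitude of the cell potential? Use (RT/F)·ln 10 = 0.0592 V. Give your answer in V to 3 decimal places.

0.039 V

For a concentration cell E°cell = 0, since both electrodes use the same couple.
The compartment with the higher Cu^+(aq) concentration (0.339 M) acts as the cathode; ions are reduced there and produced at the dilute (0.075 M) anode.
With n = 1, Ecell = −(0.0592/1)·log([dilute]/[conc]) = −(0.0592/1)·log(0.075/0.339) = +0.039 V.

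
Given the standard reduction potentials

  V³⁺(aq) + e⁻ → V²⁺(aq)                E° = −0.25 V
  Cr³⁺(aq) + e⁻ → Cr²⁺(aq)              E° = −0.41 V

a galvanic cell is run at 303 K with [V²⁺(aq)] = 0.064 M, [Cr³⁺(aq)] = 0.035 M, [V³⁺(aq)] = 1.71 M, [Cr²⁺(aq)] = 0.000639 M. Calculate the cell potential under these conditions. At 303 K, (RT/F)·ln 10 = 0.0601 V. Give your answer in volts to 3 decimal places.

Since E°(V³⁺/V²⁺) > E°(Cr³⁺/Cr²⁺), V³⁺/V²⁺ serves as the cathode.
The standard potential is −0.25 − (−0.41) = +0.16 V and the balanced reaction transfers n = 1 electron.
Balancing gives V³⁺(aq) + Cr²⁺(aq) → V²⁺(aq) + Cr³⁺(aq); hence Q = ([V²⁺(aq)]·[Cr³⁺(aq)]) / ([V³⁺(aq)]·[Cr²⁺(aq)]) = 2.05 (log Q = 0.312).
Applying E = E° − (RT ln10/nF)·log Q gives +0.16 − (0.0601/1)(0.312) = +0.141 V.

+0.141 V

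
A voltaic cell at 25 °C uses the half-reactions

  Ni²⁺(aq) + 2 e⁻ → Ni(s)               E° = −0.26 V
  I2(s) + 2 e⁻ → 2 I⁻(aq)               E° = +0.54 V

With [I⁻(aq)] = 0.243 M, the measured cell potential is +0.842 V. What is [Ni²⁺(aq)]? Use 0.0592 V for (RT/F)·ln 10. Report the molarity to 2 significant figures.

0.65 M

With I₂/I⁻ at the cathode and Ni²⁺/Ni at the anode, E°cell = +0.54 − (−0.26) = +0.80 V (n = 2).
Since E = E° − (0.0592/n)·log Q, log Q = n(E° − E)/0.0592 = −1.419.
The balanced reaction is I2(s) + Ni(s) → 2 I⁻(aq) + Ni²⁺(aq), so Q = [I⁻(aq)]^2·[Ni²⁺(aq)].
Isolating [Ni²⁺(aq)] in Q = 10^{−1.419} yields log [Ni²⁺(aq)] = −0.190, i.e. 0.65 M.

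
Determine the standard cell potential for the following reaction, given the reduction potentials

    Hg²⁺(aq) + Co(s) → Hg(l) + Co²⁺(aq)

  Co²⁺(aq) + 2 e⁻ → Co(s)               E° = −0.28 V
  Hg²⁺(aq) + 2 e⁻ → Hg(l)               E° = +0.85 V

+1.13 V

In the reaction as written, Hg²⁺(aq) is reduced (cathode) and Co²⁺(aq) is produced by oxidation at the anode.
E°cell = E°(cathode) − E°(anode) = +0.85 − (−0.28) = +1.13 V.
The positive value indicates the reaction is spontaneous as written.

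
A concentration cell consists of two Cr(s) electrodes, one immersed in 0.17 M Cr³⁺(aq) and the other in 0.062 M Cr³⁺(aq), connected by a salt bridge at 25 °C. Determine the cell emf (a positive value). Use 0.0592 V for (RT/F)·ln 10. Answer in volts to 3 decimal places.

For a concentration cell E°cell = 0, since both electrodes use the same couple.
The compartment with the higher Cr³⁺(aq) concentration (0.17 M) acts as the cathode; ions are reduced there and produced at the dilute (0.062 M) anode.
With n = 3, Ecell = −(0.0592/3)·log([dilute]/[conc]) = −(0.0592/3)·log(0.062/0.17) = +0.009 V.

0.009 V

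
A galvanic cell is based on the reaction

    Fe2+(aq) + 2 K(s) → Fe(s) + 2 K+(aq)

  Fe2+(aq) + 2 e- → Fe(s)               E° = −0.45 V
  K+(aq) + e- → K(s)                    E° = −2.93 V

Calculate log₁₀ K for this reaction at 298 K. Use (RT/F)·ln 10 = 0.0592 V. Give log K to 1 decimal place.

The Fe²⁺/Fe couple is reduced (cathode); E°cell = −0.45 − (−2.93) = +2.48 V with n = 2.
At equilibrium E = 0, so log K = nE°cell / 0.0592 = (2)(+2.48) / 0.0592 = 83.8.

log K = 83.8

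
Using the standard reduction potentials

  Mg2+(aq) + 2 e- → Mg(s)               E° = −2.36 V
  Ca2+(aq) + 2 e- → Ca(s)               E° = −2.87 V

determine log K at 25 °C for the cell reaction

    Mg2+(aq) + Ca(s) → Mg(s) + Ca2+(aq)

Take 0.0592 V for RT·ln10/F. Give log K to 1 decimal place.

log K = 17.2

The Mg²⁺/Mg couple is reduced (cathode); E°cell = −2.36 − (−2.87) = +0.51 V with n = 2.
At equilibrium E = 0, so log K = nE°cell / 0.0592 = (2)(+0.51) / 0.0592 = 17.2.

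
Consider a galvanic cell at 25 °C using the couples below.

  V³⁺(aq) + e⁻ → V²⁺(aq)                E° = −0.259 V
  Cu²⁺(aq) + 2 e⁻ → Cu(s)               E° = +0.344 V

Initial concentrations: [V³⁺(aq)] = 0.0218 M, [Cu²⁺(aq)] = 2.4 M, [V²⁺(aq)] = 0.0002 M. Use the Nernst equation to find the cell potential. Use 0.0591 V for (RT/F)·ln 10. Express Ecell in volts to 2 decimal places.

Since E°(Cu²⁺/Cu) > E°(V³⁺/V²⁺), Cu²⁺/Cu serves as the cathode.
The standard potential is +0.344 − (−0.259) = +0.603 V and the balanced reaction transfers n = 2 electrons.
For the overall reaction Cu²⁺(aq) + 2 V²⁺(aq) → Cu(s) + 2 V³⁺(aq), Q = [V³⁺(aq)]^2 / ([Cu²⁺(aq)]·[V²⁺(aq)]^2) = 4.95×10^3, giving log Q = 3.695.
E = E° − (0.0591/n)·log Q = +0.603 − (0.0591/2)(3.695) = +0.49 V.

+0.49 V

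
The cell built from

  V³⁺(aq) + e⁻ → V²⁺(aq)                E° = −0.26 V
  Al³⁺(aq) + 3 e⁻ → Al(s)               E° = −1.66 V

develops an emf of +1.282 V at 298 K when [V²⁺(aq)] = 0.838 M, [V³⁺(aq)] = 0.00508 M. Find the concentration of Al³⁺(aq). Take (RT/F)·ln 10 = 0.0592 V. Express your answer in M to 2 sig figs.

V³⁺/V²⁺ is the cathode (higher E°); E°cell = −0.26 − (−1.66) = +1.40 V with n = 3.
Rearranging E = E° − (0.0592/n)·log Q gives log Q = 3(+1.40 − (+1.282))/0.0592 = 5.980.
Balancing electrons gives 3 V³⁺(aq) + Al(s) → 3 V²⁺(aq) + Al³⁺(aq); thus Q = ([V²⁺(aq)]^3·[Al³⁺(aq)]) / [V³⁺(aq)]^3.
Isolating [Al³⁺(aq)] in Q = 10^{5.980} yields log [Al³⁺(aq)] = −0.672, i.e. 0.21 M.

0.21 M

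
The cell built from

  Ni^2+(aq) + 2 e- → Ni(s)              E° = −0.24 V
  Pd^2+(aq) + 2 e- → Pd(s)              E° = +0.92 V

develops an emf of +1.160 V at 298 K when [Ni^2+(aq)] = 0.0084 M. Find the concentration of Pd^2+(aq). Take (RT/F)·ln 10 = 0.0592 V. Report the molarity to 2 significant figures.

Pd²⁺/Pd is the cathode (higher E°); E°cell = +0.92 − (−0.24) = +1.16 V with n = 2.
From the Nernst equation, log Q = n(E° − E)/0.0592 = 2·(+1.16 − (+1.160))/0.0592 = 0.000.
The balanced reaction is Pd^2+(aq) + Ni(s) → Pd(s) + Ni^2+(aq), so Q = [Ni^2+(aq)] / [Pd^2+(aq)].
Isolating [Pd^2+(aq)] in Q = 10^{0.000} yields log [Pd^2+(aq)] = −2.076, i.e. 0.0084 M.

0.0084 M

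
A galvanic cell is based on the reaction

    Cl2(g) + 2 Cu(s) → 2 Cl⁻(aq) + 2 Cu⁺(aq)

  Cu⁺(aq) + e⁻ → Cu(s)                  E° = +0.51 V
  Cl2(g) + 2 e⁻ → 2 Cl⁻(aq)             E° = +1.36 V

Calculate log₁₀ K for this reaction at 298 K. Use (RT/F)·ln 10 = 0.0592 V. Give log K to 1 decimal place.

log K = 28.7

The Cl₂/Cl⁻ couple is reduced (cathode); E°cell = +1.36 − (+0.51) = +0.85 V with n = 2.
At equilibrium E = 0, so log K = nE°cell / 0.0592 = (2)(+0.85) / 0.0592 = 28.7.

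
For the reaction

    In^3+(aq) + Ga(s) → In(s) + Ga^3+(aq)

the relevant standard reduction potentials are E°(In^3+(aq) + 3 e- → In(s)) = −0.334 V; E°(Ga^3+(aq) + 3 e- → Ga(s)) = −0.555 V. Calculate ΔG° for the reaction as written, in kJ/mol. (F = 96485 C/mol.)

In the reaction as written In^3+(aq) is reduced, so the In³⁺/In couple is the cathode and Ga³⁺/Ga is the anode.
E°cell = −0.334 − (−0.555) = +0.221 V; balancing electrons gives n = 3.
ΔG° = −nFE°cell = −(3)(96485)(+0.221) J/mol = −64.0 kJ/mol.

−64.0 kJ/mol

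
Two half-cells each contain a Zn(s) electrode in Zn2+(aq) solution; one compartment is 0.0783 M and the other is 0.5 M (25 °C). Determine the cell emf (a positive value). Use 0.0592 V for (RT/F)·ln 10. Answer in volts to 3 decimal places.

0.024 V

For a concentration cell E°cell = 0, since both electrodes use the same couple.
The compartment with the higher Zn2+(aq) concentration (0.5 M) acts as the cathode; ions are reduced there and produced at the dilute (0.0783 M) anode.
With n = 2, Ecell = −(0.0592/2)·log([dilute]/[conc]) = −(0.0592/2)·log(0.0783/0.5) = +0.024 V.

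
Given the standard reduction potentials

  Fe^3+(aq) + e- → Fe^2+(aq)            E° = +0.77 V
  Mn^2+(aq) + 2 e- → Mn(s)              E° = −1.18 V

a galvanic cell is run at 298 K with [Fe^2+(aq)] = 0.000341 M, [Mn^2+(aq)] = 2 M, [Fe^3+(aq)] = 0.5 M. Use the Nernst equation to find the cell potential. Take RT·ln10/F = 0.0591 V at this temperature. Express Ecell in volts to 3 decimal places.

+2.128 V

Since E°(Fe³⁺/Fe²⁺) > E°(Mn²⁺/Mn), Fe³⁺/Fe²⁺ serves as the cathode.
The standard potential is +0.77 − (−1.18) = +1.95 V and the balanced reaction transfers n = 2 electrons.
The balanced reaction is 2 Fe^3+(aq) + Mn(s) → 2 Fe^2+(aq) + Mn^2+(aq), so Q = ([Fe^2+(aq)]^2·[Mn^2+(aq)]) / [Fe^3+(aq)]^2 = 9.3×10^−7 and log Q = −6.031.
E = E° − (0.0591/n)·log Q = +1.95 − (0.0591/2)(−6.031) = +2.128 V.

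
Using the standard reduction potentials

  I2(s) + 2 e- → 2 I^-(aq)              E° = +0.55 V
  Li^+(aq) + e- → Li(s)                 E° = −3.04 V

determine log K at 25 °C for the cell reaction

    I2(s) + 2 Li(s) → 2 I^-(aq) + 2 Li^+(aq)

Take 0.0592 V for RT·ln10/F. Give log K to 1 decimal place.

log K = 121.3

The I₂/I⁻ couple is reduced (cathode); E°cell = +0.55 − (−3.04) = +3.59 V with n = 2.
At equilibrium E = 0, so log K = nE°cell / 0.0592 = (2)(+3.59) / 0.0592 = 121.3.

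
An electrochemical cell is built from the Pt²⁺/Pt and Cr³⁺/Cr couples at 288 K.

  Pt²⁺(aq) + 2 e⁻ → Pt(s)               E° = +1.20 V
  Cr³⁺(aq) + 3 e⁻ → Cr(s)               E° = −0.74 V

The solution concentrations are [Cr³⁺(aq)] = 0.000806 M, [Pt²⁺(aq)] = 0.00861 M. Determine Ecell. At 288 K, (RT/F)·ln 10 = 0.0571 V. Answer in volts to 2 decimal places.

+1.94 V

The Pt²⁺/Pt couple has the more positive E°, so it is the cathode; Cr³⁺/Cr is the anode.
E°cell = +1.20 − (−0.74) = +1.94 V, with n = 6 electrons transferred.
Balancing gives 3 Pt²⁺(aq) + 2 Cr(s) → 3 Pt(s) + 2 Cr³⁺(aq); hence Q = [Cr³⁺(aq)]^2 / [Pt²⁺(aq)]^3 = 1.02 (log Q = 0.008).
By the Nernst equation, E = +1.94 − (0.0571/6)·(0.008) = +1.94 V.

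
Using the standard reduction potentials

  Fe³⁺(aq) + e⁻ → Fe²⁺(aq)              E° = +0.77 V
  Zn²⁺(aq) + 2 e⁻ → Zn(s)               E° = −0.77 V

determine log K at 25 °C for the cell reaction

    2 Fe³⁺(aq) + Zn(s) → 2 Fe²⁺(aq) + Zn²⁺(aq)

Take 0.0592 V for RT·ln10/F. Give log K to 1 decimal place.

The Fe³⁺/Fe²⁺ couple is reduced (cathode); E°cell = +0.77 − (−0.77) = +1.54 V with n = 2.
At equilibrium E = 0, so log K = nE°cell / 0.0592 = (2)(+1.54) / 0.0592 = 52.0.

log K = 52.0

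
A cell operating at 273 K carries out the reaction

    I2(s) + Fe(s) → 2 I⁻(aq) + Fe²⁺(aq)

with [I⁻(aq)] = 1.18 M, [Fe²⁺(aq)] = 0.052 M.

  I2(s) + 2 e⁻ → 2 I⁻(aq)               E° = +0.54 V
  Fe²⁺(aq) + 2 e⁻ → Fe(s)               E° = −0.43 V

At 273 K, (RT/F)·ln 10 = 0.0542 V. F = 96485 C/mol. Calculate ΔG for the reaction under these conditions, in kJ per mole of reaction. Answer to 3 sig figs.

With I₂/I⁻ reduced at the cathode, E°cell = +0.54 − (−0.43) = +0.97 V and n = 2.
The reaction quotient is [I⁻(aq)]^2·[Fe²⁺(aq)] = 0.0724; by Nernst, E = +0.97 − (0.0542/2)(−1.140) = +1.0009 V.
ΔG = −nFE = −(2)(96485)(+1.0009) J/mol = −193 kJ/mol.

−193 kJ/mol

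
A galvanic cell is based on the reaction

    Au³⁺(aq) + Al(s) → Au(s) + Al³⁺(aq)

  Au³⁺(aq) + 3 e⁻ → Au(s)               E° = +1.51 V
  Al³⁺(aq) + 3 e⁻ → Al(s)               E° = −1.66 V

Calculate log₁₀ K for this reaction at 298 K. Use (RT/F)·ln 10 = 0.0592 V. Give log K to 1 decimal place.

The Au³⁺/Au couple is reduced (cathode); E°cell = +1.51 − (−1.66) = +3.17 V with n = 3.
At equilibrium E = 0, so log K = nE°cell / 0.0592 = (3)(+3.17) / 0.0592 = 160.6.

log K = 160.6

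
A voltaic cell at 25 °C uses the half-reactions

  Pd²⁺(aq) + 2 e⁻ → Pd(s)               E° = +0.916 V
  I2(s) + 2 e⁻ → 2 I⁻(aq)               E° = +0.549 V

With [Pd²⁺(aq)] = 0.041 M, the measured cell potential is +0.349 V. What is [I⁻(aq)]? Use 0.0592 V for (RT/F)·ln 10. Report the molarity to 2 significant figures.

With Pd²⁺/Pd at the cathode and I₂/I⁻ at the anode, E°cell = +0.916 − (+0.549) = +0.367 V (n = 2).
Rearranging E = E° − (0.0592/n)·log Q gives log Q = 2(+0.367 − (+0.349))/0.0592 = 0.608.
The balanced reaction is Pd²⁺(aq) + 2 I⁻(aq) → Pd(s) + I2(s), so Q = 1 / ([Pd²⁺(aq)]·[I⁻(aq)]^2).
Isolating [I⁻(aq)] in Q = 10^{0.608} yields log [I⁻(aq)] = 0.390, i.e. 2.5 M.

2.5 M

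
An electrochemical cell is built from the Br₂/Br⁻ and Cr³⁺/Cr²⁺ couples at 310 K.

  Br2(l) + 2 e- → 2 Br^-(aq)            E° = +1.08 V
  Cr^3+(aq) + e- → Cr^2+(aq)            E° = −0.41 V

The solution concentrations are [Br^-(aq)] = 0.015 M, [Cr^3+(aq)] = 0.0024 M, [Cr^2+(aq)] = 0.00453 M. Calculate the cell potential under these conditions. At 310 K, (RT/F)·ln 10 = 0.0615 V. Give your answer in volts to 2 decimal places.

The Br₂/Br⁻ couple has the more positive E°, so it is the cathode; Cr³⁺/Cr²⁺ is the anode.
E°cell = +1.08 − (−0.41) = +1.49 V, with n = 2 electrons transferred.
The balanced reaction is Br2(l) + 2 Cr^2+(aq) → 2 Br^-(aq) + 2 Cr^3+(aq), so Q = ([Br^-(aq)]^2·[Cr^3+(aq)]^2) / [Cr^2+(aq)]^2 = 6.32×10^−5 and log Q = −4.200.
By the Nernst equation, E = +1.49 − (0.0615/2)·(−4.200) = +1.62 V.

+1.62 V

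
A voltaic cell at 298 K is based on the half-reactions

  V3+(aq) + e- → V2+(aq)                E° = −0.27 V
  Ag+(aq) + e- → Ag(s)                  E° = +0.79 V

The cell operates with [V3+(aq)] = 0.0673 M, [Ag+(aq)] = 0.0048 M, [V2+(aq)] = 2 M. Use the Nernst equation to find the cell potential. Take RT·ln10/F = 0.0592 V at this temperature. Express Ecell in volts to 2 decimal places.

Since E°(Ag⁺/Ag) > E°(V³⁺/V²⁺), Ag⁺/Ag serves as the cathode.
E°cell = +0.79 − (−0.27) = +1.06 V, with n = 1 electron transferred.
The balanced reaction is Ag+(aq) + V2+(aq) → Ag(s) + V3+(aq), so Q = [V3+(aq)] / ([Ag+(aq)]·[V2+(aq)]) = 7.01 and log Q = 0.846.
By the Nernst equation, E = +1.06 − (0.0592/1)·(0.846) = +1.01 V.

+1.01 V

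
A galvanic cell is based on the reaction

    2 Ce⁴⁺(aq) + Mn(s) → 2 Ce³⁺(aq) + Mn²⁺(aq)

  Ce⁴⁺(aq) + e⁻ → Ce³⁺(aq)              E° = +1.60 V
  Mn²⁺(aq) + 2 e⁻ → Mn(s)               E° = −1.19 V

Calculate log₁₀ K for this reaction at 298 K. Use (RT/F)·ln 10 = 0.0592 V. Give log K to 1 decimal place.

log K = 94.3

The Ce⁴⁺/Ce³⁺ couple is reduced (cathode); E°cell = +1.60 − (−1.19) = +2.79 V with n = 2.
At equilibrium E = 0, so log K = nE°cell / 0.0592 = (2)(+2.79) / 0.0592 = 94.3.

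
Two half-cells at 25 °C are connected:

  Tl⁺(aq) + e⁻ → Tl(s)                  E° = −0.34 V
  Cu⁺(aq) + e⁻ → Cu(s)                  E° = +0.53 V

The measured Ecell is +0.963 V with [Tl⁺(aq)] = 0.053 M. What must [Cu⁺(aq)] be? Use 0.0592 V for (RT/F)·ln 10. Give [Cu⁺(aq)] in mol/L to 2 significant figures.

2.0 M

The Cu⁺/Cu couple has the larger reduction potential, so it is the cathode: E°cell = +0.53 − (−0.34) = +0.87 V and n = 1.
Rearranging E = E° − (0.0592/n)·log Q gives log Q = 1(+0.87 − (+0.963))/0.0592 = −1.571.
The balanced reaction is Cu⁺(aq) + Tl(s) → Cu(s) + Tl⁺(aq), so Q = [Tl⁺(aq)] / [Cu⁺(aq)].
Substituting the known concentrations and solving, log [Cu⁺(aq)] = 0.295 and [Cu⁺(aq)] = 2.0 M.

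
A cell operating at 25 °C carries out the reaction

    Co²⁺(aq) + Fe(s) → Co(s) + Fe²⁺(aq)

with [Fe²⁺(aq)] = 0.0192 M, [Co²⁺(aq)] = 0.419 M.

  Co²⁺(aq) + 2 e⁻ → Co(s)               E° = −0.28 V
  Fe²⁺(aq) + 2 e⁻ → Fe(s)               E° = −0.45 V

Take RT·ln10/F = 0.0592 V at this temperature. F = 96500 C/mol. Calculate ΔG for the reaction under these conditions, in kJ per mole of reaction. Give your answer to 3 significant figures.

−40.5 kJ/mol

E°cell = −0.28 − (−0.45) = +0.17 V; the balanced reaction transfers n = 2 electrons.
Here Q = [Fe²⁺(aq)] / [Co²⁺(aq)] = 0.0458 (log Q = −1.339), giving E = +0.17 − (0.0592/2)·(−1.339) = +0.2096 V.
Then ΔG = −nFE = −2 × 96500 × +0.2096 J/mol = −40.5 kJ/mol.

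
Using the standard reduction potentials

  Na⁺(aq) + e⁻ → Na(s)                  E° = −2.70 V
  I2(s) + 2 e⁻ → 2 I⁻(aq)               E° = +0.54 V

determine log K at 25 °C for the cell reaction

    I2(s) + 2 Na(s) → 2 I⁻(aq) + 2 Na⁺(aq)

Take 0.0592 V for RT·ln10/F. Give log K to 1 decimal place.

The I₂/I⁻ couple is reduced (cathode); E°cell = +0.54 − (−2.70) = +3.24 V with n = 2.
At equilibrium E = 0, so log K = nE°cell / 0.0592 = (2)(+3.24) / 0.0592 = 109.5.

log K = 109.5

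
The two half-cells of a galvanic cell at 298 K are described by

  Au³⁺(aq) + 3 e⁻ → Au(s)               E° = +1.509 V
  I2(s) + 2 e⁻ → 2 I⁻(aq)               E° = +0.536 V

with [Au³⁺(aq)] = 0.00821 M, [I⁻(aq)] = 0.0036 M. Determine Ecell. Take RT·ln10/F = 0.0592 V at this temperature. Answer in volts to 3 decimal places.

+0.787 V

The Au³⁺/Au couple has the more positive E°, so it is the cathode; I₂/I⁻ is the anode.
E°cell = E°cat − E°an = +1.509 − (+0.536) = +0.973 V; n = 6.
For the overall reaction 2 Au³⁺(aq) + 6 I⁻(aq) → 2 Au(s) + 3 I2(s), Q = 1 / ([Au³⁺(aq)]^2·[I⁻(aq)]^6) = 6.82×10^18, giving log Q = 18.833.
By the Nernst equation, E = +0.973 − (0.0592/6)·(18.833) = +0.787 V.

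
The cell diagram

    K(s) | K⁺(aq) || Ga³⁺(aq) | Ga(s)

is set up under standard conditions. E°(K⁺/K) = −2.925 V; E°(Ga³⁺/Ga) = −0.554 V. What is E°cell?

By convention the left-hand electrode in cell notation is the anode (oxidation) and the right-hand electrode is the cathode (reduction).
E°cell = E°(right) − E°(left) = −0.554 − (−2.925) = +2.371 V.

+2.371 V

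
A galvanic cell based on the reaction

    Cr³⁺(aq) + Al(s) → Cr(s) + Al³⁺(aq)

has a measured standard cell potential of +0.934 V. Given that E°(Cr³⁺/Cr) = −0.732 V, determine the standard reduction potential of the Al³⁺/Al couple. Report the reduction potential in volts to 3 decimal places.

−1.666 V

In the reaction as written the Cr³⁺/Cr couple is reduced (cathode) and Al³⁺/Al is oxidized (anode), so E°cell = E°(Cr³⁺/Cr) − E°(Al³⁺/Al).
E°(Al³⁺/Al) = E°(cathode) − E°cell = −0.732 − (+0.934) = −1.666 V.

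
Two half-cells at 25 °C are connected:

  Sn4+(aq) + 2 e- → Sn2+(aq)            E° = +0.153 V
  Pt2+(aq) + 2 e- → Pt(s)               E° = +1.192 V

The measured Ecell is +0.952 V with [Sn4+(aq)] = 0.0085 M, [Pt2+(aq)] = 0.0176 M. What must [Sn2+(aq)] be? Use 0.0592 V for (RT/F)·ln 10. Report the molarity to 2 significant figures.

Pt²⁺/Pt is the cathode (higher E°); E°cell = +1.192 − (+0.153) = +1.039 V with n = 2.
From the Nernst equation, log Q = n(E° − E)/0.0592 = 2·(+1.039 − (+0.952))/0.0592 = 2.939.
The balanced reaction is Pt2+(aq) + Sn2+(aq) → Pt(s) + Sn4+(aq), so Q = [Sn4+(aq)] / ([Pt2+(aq)]·[Sn2+(aq)]).
Isolating [Sn2+(aq)] in Q = 10^{2.939} yields log [Sn2+(aq)] = −3.255, i.e. 0.00056 M.

0.00056 M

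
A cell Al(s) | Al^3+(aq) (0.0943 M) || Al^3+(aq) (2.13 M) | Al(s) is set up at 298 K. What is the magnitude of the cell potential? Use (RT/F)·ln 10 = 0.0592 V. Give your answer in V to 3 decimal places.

0.027 V

For a concentration cell E°cell = 0, since both electrodes use the same couple.
The compartment with the higher Al^3+(aq) concentration (2.13 M) acts as the cathode; ions are reduced there and produced at the dilute (0.0943 M) anode.
With n = 3, Ecell = −(0.0592/3)·log([dilute]/[conc]) = −(0.0592/3)·log(0.0943/2.13) = +0.027 V.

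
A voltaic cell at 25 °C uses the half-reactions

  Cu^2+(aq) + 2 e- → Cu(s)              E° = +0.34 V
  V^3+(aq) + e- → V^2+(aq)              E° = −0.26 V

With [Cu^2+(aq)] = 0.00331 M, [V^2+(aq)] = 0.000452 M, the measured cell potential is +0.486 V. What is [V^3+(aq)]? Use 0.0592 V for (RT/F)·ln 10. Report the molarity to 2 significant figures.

0.0022 M

Cu²⁺/Cu is the cathode (higher E°); E°cell = +0.34 − (−0.26) = +0.60 V with n = 2.
Rearranging E = E° − (0.0592/n)·log Q gives log Q = 2(+0.60 − (+0.486))/0.0592 = 3.851.
Balancing electrons gives Cu^2+(aq) + 2 V^2+(aq) → Cu(s) + 2 V^3+(aq); thus Q = [V^3+(aq)]^2 / ([Cu^2+(aq)]·[V^2+(aq)]^2).
Substituting the known concentrations and solving, log [V^3+(aq)] = −2.659 and [V^3+(aq)] = 0.0022 M.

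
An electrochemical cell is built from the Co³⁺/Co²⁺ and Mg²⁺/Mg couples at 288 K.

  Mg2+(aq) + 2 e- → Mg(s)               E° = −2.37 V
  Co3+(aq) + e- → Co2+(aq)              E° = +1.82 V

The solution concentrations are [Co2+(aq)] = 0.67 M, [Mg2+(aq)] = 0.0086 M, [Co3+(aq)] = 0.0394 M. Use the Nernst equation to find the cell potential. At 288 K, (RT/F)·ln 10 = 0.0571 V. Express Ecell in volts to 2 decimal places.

+4.18 V

Since E°(Co³⁺/Co²⁺) > E°(Mg²⁺/Mg), Co³⁺/Co²⁺ serves as the cathode.
E°cell = +1.82 − (−2.37) = +4.19 V, with n = 2 electrons transferred.
Balancing gives 2 Co3+(aq) + Mg(s) → 2 Co2+(aq) + Mg2+(aq); hence Q = ([Co2+(aq)]^2·[Mg2+(aq)]) / [Co3+(aq)]^2 = 2.49 (log Q = 0.396).
Applying E = E° − (RT ln10/nF)·log Q gives +4.19 − (0.0571/2)(0.396) = +4.18 V.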